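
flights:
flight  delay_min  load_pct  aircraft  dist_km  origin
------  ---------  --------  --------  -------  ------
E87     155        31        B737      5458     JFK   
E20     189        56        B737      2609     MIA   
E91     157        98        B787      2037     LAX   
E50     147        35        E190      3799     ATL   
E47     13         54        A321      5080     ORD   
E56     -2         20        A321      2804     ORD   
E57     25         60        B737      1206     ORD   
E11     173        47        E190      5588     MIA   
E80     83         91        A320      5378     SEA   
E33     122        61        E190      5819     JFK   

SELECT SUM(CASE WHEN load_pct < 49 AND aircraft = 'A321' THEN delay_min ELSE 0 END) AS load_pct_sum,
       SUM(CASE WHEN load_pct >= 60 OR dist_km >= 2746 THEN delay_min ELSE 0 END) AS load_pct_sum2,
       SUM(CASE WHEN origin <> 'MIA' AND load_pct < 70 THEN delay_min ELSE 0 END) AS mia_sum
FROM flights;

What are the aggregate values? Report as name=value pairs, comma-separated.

load_pct_sum=-2, load_pct_sum2=873, mia_sum=460

[load_pct_sum: load_pct < 49 AND aircraft = 'A321']
flight=E87: ✗
flight=E20: ✗
flight=E91: ✗
flight=E50: ✗
flight=E47: ✗
flight=E56: ✓ → -2
flight=E57: ✗
flight=E11: ✗
flight=E80: ✗
flight=E33: ✗
load_pct_sum = -2
—
[load_pct_sum2: load_pct >= 60 OR dist_km >= 2746]
flight=E87: ✓ → 155
flight=E20: ✗
flight=E91: ✓ → 157
flight=E50: ✓ → 147
flight=E47: ✓ → 13
flight=E56: ✓ → -2
flight=E57: ✓ → 25
flight=E11: ✓ → 173
flight=E80: ✓ → 83
flight=E33: ✓ → 122
load_pct_sum2 = 155 + 157 + 147 + 13 + -2 + 25 + 173 + 83 + 122 = 873
—
[mia_sum: origin <> 'MIA' AND load_pct < 70]
flight=E87: ✓ → 155
flight=E20: ✗
flight=E91: ✗
flight=E50: ✓ → 147
flight=E47: ✓ → 13
flight=E56: ✓ → -2
flight=E57: ✓ → 25
flight=E11: ✗
flight=E80: ✗
flight=E33: ✓ → 122
mia_sum = 155 + 147 + 13 + -2 + 25 + 122 = 460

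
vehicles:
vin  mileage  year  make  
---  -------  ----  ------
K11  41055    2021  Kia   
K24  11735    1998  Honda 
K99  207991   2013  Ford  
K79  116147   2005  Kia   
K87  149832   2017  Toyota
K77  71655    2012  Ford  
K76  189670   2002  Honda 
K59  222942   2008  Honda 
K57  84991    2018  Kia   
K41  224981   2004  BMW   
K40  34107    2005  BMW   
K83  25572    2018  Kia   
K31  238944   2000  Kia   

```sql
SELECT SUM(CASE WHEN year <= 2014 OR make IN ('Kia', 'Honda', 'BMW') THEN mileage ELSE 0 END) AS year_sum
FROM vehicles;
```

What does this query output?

1469790

vin=K11: ✓ → 41055
vin=K24: ✓ → 11735
vin=K99: ✓ → 207991
vin=K79: ✓ → 116147
vin=K87: ✗
vin=K77: ✓ → 71655
vin=K76: ✓ → 189670
vin=K59: ✓ → 222942
vin=K57: ✓ → 84991
vin=K41: ✓ → 224981
vin=K40: ✓ → 34107
vin=K83: ✓ → 25572
vin=K31: ✓ → 238944
year_sum = 41055 + 11735 + 207991 + 116147 + 71655 + 189670 + 222942 + 84991 + 224981 + 34107 + 25572 + 238944 = 1469790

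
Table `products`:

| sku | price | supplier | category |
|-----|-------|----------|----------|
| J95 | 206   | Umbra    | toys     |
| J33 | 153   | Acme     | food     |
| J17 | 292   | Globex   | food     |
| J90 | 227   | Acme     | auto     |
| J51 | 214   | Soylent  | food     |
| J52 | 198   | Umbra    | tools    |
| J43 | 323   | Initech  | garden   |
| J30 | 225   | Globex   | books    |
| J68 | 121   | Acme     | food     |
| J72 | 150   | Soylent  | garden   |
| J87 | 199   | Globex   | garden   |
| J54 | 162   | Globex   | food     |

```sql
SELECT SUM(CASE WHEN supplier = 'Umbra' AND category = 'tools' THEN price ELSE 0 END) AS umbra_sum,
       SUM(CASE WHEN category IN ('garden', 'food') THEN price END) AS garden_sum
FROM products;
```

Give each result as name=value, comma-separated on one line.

[umbra_sum: supplier = 'Umbra' AND category = 'tools']
sku=J95: ✗
sku=J33: ✗
sku=J17: ✗
sku=J90: ✗
sku=J51: ✗
sku=J52: ✓ → 198
sku=J43: ✗
sku=J30: ✗
sku=J68: ✗
sku=J72: ✗
sku=J87: ✗
sku=J54: ✗
umbra_sum = 198
—
[garden_sum: category IN ('garden', 'food')]
sku=J95: ✗
sku=J33: ✓ → 153
sku=J17: ✓ → 292
sku=J90: ✗
sku=J51: ✓ → 214
sku=J52: ✗
sku=J43: ✓ → 323
sku=J30: ✗
sku=J68: ✓ → 121
sku=J72: ✓ → 150
sku=J87: ✓ → 199
sku=J54: ✓ → 162
garden_sum = 153 + 292 + 214 + 323 + 121 + 150 + 199 + 162 = 1614

umbra_sum=198, garden_sum=1614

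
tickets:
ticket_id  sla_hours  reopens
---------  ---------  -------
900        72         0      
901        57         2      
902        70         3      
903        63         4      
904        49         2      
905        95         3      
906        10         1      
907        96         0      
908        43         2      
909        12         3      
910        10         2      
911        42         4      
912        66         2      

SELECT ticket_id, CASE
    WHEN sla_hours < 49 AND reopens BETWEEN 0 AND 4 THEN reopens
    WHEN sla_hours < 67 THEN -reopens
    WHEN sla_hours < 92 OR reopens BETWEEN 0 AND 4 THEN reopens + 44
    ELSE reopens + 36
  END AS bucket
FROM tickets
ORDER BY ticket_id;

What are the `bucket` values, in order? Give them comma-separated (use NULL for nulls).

ticket_id=900: sla_hours < 92 OR reopens BETWEEN 0 AND 4 → 44
ticket_id=901: sla_hours < 67 → -2
ticket_id=902: sla_hours < 92 OR reopens BETWEEN 0 AND 4 → 47
ticket_id=903: sla_hours < 67 → -4
ticket_id=904: sla_hours < 67 → -2
ticket_id=905: sla_hours < 92 OR reopens BETWEEN 0 AND 4 → 47
ticket_id=906: sla_hours < 49 AND reopens BETWEEN 0 AND 4 → 1
ticket_id=907: sla_hours < 92 OR reopens BETWEEN 0 AND 4 → 44
ticket_id=908: sla_hours < 49 AND reopens BETWEEN 0 AND 4 → 2
ticket_id=909: sla_hours < 49 AND reopens BETWEEN 0 AND 4 → 3
ticket_id=910: sla_hours < 49 AND reopens BETWEEN 0 AND 4 → 2
ticket_id=911: sla_hours < 49 AND reopens BETWEEN 0 AND 4 → 4
ticket_id=912: sla_hours < 67 → -2

44, -2, 47, -4, -2, 47, 1, 44, 2, 3, 2, 4, -2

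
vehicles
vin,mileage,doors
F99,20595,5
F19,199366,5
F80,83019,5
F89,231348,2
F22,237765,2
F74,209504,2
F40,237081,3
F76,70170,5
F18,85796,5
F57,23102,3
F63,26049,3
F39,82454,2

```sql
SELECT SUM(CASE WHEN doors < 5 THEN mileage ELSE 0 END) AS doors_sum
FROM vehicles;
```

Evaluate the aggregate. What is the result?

vin=F99: ✗
vin=F19: ✗
vin=F80: ✗
vin=F89: ✓ → 231348
vin=F22: ✓ → 237765
vin=F74: ✓ → 209504
vin=F40: ✓ → 237081
vin=F76: ✗
vin=F18: ✗
vin=F57: ✓ → 23102
vin=F63: ✓ → 26049
vin=F39: ✓ → 82454
doors_sum = 231348 + 237765 + 209504 + 237081 + 23102 + 26049 + 82454 = 1047303

1047303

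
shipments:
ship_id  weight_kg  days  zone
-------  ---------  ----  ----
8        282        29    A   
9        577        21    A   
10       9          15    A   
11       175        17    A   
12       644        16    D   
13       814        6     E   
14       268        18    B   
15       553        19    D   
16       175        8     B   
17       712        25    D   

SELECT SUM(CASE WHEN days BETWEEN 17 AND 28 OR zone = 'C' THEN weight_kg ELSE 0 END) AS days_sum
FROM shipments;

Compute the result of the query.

2285

ship_id=8: ✗
ship_id=9: ✓ → 577
ship_id=10: ✗
ship_id=11: ✓ → 175
ship_id=12: ✗
ship_id=13: ✗
ship_id=14: ✓ → 268
ship_id=15: ✓ → 553
ship_id=16: ✗
ship_id=17: ✓ → 712
days_sum = 577 + 175 + 268 + 553 + 712 = 2285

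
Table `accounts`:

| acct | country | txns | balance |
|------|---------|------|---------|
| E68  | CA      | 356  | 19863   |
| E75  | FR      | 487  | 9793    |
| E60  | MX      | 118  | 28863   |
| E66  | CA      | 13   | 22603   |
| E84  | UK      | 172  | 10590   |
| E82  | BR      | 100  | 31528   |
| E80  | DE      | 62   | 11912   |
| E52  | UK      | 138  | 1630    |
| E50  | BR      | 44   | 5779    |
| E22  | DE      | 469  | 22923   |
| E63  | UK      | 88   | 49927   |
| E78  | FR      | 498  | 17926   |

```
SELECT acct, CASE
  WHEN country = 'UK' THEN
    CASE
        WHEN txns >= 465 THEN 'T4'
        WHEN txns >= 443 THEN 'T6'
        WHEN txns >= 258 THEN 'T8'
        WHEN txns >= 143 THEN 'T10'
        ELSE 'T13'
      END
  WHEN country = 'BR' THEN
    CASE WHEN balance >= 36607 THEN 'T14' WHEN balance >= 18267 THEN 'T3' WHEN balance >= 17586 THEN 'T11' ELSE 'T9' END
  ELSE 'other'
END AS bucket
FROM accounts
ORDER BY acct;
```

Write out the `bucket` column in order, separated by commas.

other, T9, T13, other, T13, other, other, other, other, other, T3, T10

acct=E22: country='DE' → outer ELSE → other
acct=E50: country='BR' → inner[ELSE] → T9
acct=E52: country='UK' → inner[ELSE] → T13
acct=E60: country='MX' → outer ELSE → other
acct=E63: country='UK' → inner[ELSE] → T13
acct=E66: country='CA' → outer ELSE → other
acct=E68: country='CA' → outer ELSE → other
acct=E75: country='FR' → outer ELSE → other
acct=E78: country='FR' → outer ELSE → other
acct=E80: country='DE' → outer ELSE → other
acct=E82: country='BR' → inner[balance >= 18267] → T3
acct=E84: country='UK' → inner[txns >= 143] → T10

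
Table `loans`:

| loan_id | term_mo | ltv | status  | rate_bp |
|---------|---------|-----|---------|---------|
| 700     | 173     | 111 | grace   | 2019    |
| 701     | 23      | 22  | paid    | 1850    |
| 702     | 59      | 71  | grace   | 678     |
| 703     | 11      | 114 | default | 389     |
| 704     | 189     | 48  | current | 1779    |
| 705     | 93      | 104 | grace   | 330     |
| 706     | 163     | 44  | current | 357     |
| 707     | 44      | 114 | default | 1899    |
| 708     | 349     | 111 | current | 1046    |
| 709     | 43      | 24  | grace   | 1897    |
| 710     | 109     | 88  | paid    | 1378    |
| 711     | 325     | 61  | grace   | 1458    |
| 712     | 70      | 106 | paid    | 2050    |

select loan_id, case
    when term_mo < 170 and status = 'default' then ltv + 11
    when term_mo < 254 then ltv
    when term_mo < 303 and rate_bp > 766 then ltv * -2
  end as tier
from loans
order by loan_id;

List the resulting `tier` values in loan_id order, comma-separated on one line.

loan_id=700: term_mo < 254 → 111
loan_id=701: term_mo < 254 → 22
loan_id=702: term_mo < 254 → 71
loan_id=703: term_mo < 170 and status = 'default' → 125
loan_id=704: term_mo < 254 → 48
loan_id=705: term_mo < 254 → 104
loan_id=706: term_mo < 254 → 44
loan_id=707: term_mo < 170 and status = 'default' → 125
loan_id=708: (no match → NULL) → NULL
loan_id=709: term_mo < 254 → 24
loan_id=710: term_mo < 254 → 88
loan_id=711: (no match → NULL) → NULL
loan_id=712: term_mo < 254 → 106

111, 22, 71, 125, 48, 104, 44, 125, NULL, 24, 88, NULL, 106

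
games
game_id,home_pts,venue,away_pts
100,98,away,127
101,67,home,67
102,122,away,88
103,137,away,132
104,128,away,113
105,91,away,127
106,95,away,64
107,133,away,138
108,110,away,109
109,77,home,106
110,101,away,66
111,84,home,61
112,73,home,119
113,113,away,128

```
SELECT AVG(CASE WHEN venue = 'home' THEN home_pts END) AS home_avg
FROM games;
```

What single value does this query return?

75.25

game_id=100: ✗
game_id=101: ✓ → 67
game_id=102: ✗
game_id=103: ✗
game_id=104: ✗
game_id=105: ✗
game_id=106: ✗
game_id=107: ✗
game_id=108: ✗
game_id=109: ✓ → 77
game_id=110: ✗
game_id=111: ✓ → 84
game_id=112: ✓ → 73
game_id=113: ✗
home_avg = (67 + 77 + 84 + 73) / 4 = 75.25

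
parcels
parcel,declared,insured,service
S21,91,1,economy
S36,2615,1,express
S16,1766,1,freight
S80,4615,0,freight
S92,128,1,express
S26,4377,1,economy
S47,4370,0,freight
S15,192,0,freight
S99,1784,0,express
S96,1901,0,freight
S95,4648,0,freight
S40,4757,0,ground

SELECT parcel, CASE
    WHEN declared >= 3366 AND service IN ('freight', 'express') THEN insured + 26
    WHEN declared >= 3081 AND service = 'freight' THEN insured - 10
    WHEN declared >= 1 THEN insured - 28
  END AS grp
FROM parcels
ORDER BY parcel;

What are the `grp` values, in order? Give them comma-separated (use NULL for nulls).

-28, -27, -27, -27, -27, -28, 26, 26, -27, 26, -28, -28

parcel=S15: declared >= 1 → -28
parcel=S16: declared >= 1 → -27
parcel=S21: declared >= 1 → -27
parcel=S26: declared >= 1 → -27
parcel=S36: declared >= 1 → -27
parcel=S40: declared >= 1 → -28
parcel=S47: declared >= 3366 AND service IN ('freight', 'express') → 26
parcel=S80: declared >= 3366 AND service IN ('freight', 'express') → 26
parcel=S92: declared >= 1 → -27
parcel=S95: declared >= 3366 AND service IN ('freight', 'express') → 26
parcel=S96: declared >= 1 → -28
parcel=S99: declared >= 1 → -28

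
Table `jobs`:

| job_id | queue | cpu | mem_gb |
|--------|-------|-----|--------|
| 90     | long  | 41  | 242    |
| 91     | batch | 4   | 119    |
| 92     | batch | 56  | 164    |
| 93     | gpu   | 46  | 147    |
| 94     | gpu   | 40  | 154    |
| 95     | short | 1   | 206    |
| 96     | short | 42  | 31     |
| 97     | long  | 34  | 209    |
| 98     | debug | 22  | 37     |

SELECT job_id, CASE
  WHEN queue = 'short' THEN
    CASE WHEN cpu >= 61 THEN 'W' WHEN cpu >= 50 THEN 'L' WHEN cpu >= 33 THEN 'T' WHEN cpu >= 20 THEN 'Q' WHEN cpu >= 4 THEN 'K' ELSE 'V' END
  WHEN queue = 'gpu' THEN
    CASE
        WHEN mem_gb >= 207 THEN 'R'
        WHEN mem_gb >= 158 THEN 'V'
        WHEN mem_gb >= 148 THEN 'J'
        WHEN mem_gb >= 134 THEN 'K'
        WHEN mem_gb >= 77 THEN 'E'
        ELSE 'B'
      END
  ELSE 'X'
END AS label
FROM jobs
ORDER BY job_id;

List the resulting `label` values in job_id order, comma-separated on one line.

X, X, X, K, J, V, T, X, X

job_id=90: queue='long' → outer ELSE → X
job_id=91: queue='batch' → outer ELSE → X
job_id=92: queue='batch' → outer ELSE → X
job_id=93: queue='gpu' → inner[mem_gb >= 134] → K
job_id=94: queue='gpu' → inner[mem_gb >= 148] → J
job_id=95: queue='short' → inner[ELSE] → V
job_id=96: queue='short' → inner[cpu >= 33] → T
job_id=97: queue='long' → outer ELSE → X
job_id=98: queue='debug' → outer ELSE → X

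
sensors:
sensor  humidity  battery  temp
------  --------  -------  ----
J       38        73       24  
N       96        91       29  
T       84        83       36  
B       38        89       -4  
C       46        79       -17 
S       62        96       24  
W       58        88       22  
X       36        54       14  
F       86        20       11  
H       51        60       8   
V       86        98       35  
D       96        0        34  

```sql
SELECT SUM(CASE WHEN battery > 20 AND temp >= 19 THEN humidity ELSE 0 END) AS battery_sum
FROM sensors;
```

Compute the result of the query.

sensor=J: ✓ → 38
sensor=N: ✓ → 96
sensor=T: ✓ → 84
sensor=B: ✗
sensor=C: ✗
sensor=S: ✓ → 62
sensor=W: ✓ → 58
sensor=X: ✗
sensor=F: ✗
sensor=H: ✗
sensor=V: ✓ → 86
sensor=D: ✗
battery_sum = 38 + 96 + 84 + 62 + 58 + 86 = 424

424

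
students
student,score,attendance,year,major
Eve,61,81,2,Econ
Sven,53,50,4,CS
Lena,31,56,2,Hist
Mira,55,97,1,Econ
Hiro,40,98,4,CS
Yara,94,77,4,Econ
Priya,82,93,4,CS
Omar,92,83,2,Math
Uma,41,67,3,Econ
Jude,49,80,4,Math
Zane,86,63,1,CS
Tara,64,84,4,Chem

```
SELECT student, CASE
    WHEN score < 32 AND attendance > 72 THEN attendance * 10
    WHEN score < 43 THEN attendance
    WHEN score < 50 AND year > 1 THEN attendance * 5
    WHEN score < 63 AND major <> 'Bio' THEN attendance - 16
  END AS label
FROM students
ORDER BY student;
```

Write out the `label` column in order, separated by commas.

65, 98, 400, 56, 81, NULL, NULL, 34, NULL, 67, NULL, NULL

student=Eve: score < 63 AND major <> 'Bio' → 65
student=Hiro: score < 43 → 98
student=Jude: score < 50 AND year > 1 → 400
student=Lena: score < 43 → 56
student=Mira: score < 63 AND major <> 'Bio' → 81
student=Omar: (no match → NULL) → NULL
student=Priya: (no match → NULL) → NULL
student=Sven: score < 63 AND major <> 'Bio' → 34
student=Tara: (no match → NULL) → NULL
student=Uma: score < 43 → 67
student=Yara: (no match → NULL) → NULL
student=Zane: (no match → NULL) → NULL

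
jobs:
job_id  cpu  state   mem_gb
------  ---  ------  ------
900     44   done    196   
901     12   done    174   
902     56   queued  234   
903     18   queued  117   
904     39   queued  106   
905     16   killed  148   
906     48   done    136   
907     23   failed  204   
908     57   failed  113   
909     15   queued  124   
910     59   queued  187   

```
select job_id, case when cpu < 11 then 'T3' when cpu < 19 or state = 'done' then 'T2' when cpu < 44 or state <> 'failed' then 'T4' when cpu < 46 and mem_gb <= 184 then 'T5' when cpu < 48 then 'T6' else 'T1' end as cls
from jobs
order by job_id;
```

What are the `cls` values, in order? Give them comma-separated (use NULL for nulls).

T2, T2, T4, T2, T4, T2, T2, T4, T1, T2, T4

job_id=900: cpu < 19 or state = 'done' → T2
job_id=901: cpu < 19 or state = 'done' → T2
job_id=902: cpu < 44 or state <> 'failed' → T4
job_id=903: cpu < 19 or state = 'done' → T2
job_id=904: cpu < 44 or state <> 'failed' → T4
job_id=905: cpu < 19 or state = 'done' → T2
job_id=906: cpu < 19 or state = 'done' → T2
job_id=907: cpu < 44 or state <> 'failed' → T4
job_id=908: ELSE → T1
job_id=909: cpu < 19 or state = 'done' → T2
job_id=910: cpu < 44 or state <> 'failed' → T4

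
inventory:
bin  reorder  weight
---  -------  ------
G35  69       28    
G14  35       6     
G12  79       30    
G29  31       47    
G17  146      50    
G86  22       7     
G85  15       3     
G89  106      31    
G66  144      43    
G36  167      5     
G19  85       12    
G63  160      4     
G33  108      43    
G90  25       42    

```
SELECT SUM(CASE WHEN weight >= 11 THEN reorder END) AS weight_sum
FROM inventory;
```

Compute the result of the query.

793

bin=G35: ✓ → 69
bin=G14: ✗
bin=G12: ✓ → 79
bin=G29: ✓ → 31
bin=G17: ✓ → 146
bin=G86: ✗
bin=G85: ✗
bin=G89: ✓ → 106
bin=G66: ✓ → 144
bin=G36: ✗
bin=G19: ✓ → 85
bin=G63: ✗
bin=G33: ✓ → 108
bin=G90: ✓ → 25
weight_sum = 69 + 79 + 31 + 146 + 106 + 144 + 85 + 108 + 25 = 793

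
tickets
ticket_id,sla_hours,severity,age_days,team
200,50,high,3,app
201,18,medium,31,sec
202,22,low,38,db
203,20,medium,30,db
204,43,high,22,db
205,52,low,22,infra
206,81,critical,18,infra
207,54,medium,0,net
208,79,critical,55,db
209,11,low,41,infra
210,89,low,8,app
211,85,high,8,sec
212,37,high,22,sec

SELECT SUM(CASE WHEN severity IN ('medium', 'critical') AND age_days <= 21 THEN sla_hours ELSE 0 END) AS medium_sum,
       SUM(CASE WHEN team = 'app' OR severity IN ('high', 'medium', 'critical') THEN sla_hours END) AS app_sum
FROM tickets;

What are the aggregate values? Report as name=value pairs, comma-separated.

medium_sum=135, app_sum=556

[medium_sum: severity IN ('medium', 'critical') AND age_days <= 21]
ticket_id=200: ✗
ticket_id=201: ✗
ticket_id=202: ✗
ticket_id=203: ✗
ticket_id=204: ✗
ticket_id=205: ✗
ticket_id=206: ✓ → 81
ticket_id=207: ✓ → 54
ticket_id=208: ✗
ticket_id=209: ✗
ticket_id=210: ✗
ticket_id=211: ✗
ticket_id=212: ✗
medium_sum = 81 + 54 = 135
—
[app_sum: team = 'app' OR severity IN ('high', 'medium', 'critical')]
ticket_id=200: ✓ → 50
ticket_id=201: ✓ → 18
ticket_id=202: ✗
ticket_id=203: ✓ → 20
ticket_id=204: ✓ → 43
ticket_id=205: ✗
ticket_id=206: ✓ → 81
ticket_id=207: ✓ → 54
ticket_id=208: ✓ → 79
ticket_id=209: ✗
ticket_id=210: ✓ → 89
ticket_id=211: ✓ → 85
ticket_id=212: ✓ → 37
app_sum = 50 + 18 + 20 + 43 + 81 + 54 + 79 + 89 + 85 + 37 = 556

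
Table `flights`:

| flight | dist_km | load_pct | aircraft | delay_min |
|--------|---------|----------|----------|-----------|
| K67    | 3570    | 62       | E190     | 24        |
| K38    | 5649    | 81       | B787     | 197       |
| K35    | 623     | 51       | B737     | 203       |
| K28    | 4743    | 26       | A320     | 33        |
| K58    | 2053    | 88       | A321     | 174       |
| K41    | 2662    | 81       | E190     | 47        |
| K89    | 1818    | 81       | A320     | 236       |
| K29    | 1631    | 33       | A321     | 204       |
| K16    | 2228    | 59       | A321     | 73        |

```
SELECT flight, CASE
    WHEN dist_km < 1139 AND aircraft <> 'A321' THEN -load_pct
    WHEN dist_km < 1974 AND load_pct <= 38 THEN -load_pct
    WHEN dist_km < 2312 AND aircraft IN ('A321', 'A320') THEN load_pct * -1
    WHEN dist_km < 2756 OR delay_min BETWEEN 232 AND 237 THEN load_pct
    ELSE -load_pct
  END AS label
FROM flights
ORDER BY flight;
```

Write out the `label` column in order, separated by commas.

flight=K16: dist_km < 2312 AND aircraft IN ('A321', 'A320') → -59
flight=K28: ELSE → -26
flight=K29: dist_km < 1974 AND load_pct <= 38 → -33
flight=K35: dist_km < 1139 AND aircraft <> 'A321' → -51
flight=K38: ELSE → -81
flight=K41: dist_km < 2756 OR delay_min BETWEEN 232 AND 237 → 81
flight=K58: dist_km < 2312 AND aircraft IN ('A321', 'A320') → -88
flight=K67: ELSE → -62
flight=K89: dist_km < 2312 AND aircraft IN ('A321', 'A320') → -81

-59, -26, -33, -51, -81, 81, -88, -62, -81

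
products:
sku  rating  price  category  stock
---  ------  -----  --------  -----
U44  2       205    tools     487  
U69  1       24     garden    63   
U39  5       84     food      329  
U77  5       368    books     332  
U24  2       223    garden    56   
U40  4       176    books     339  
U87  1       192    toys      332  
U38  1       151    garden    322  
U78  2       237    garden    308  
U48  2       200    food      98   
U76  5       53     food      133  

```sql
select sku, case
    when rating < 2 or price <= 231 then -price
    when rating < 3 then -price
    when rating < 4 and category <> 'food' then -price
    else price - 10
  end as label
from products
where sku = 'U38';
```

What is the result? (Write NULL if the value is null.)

sku = U38: rating=1, price=151, category=garden, stock=322.
rating < 2 or price <= 231 → true → -151

-151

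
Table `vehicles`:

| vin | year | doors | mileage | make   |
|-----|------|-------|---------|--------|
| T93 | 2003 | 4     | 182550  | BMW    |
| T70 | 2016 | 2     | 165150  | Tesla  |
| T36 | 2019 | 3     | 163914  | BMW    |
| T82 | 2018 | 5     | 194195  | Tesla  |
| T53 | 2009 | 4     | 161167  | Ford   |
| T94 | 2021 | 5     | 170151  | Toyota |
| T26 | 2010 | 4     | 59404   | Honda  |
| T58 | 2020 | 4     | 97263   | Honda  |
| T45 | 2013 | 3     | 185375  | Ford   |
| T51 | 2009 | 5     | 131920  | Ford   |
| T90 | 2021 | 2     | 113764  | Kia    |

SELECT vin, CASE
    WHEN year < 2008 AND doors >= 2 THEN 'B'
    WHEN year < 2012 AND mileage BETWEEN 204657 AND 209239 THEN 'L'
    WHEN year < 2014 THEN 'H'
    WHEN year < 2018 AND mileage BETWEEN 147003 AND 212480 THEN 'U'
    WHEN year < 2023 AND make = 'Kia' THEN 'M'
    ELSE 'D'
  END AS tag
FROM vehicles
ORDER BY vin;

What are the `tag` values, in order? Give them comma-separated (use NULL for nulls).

vin=T26: year < 2014 → H
vin=T36: ELSE → D
vin=T45: year < 2014 → H
vin=T51: year < 2014 → H
vin=T53: year < 2014 → H
vin=T58: ELSE → D
vin=T70: year < 2018 AND mileage BETWEEN 147003 AND 212480 → U
vin=T82: ELSE → D
vin=T90: year < 2023 AND make = 'Kia' → M
vin=T93: year < 2008 AND doors >= 2 → B
vin=T94: ELSE → D

H, D, H, H, H, D, U, D, M, B, D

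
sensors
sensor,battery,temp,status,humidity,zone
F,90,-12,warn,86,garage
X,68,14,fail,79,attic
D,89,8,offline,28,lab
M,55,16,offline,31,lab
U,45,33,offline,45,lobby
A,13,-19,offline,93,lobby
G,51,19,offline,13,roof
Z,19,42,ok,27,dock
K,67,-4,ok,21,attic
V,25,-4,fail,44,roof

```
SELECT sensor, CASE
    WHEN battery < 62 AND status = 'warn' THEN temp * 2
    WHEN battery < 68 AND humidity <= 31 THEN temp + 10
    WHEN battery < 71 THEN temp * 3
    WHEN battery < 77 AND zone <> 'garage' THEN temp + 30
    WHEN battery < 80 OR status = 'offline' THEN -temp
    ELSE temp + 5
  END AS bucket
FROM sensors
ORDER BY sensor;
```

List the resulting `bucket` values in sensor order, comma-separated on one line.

-57, -8, -7, 29, 6, 26, 99, -12, 42, 52

sensor=A: battery < 71 → -57
sensor=D: battery < 80 OR status = 'offline' → -8
sensor=F: ELSE → -7
sensor=G: battery < 68 AND humidity <= 31 → 29
sensor=K: battery < 68 AND humidity <= 31 → 6
sensor=M: battery < 68 AND humidity <= 31 → 26
sensor=U: battery < 71 → 99
sensor=V: battery < 71 → -12
sensor=X: battery < 71 → 42
sensor=Z: battery < 68 AND humidity <= 31 → 52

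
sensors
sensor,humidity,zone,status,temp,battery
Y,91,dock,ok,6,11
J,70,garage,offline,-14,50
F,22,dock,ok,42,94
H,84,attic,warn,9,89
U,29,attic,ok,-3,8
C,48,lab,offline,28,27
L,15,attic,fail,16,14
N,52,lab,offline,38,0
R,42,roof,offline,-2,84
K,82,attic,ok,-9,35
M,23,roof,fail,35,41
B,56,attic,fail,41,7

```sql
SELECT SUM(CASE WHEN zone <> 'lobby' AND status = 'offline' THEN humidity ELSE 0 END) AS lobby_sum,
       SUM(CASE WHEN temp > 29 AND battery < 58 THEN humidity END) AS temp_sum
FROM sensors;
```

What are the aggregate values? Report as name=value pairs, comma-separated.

[lobby_sum: zone <> 'lobby' AND status = 'offline']
sensor=Y: ✗
sensor=J: ✓ → 70
sensor=F: ✗
sensor=H: ✗
sensor=U: ✗
sensor=C: ✓ → 48
sensor=L: ✗
sensor=N: ✓ → 52
sensor=R: ✓ → 42
sensor=K: ✗
sensor=M: ✗
sensor=B: ✗
lobby_sum = 70 + 48 + 52 + 42 = 212
—
[temp_sum: temp > 29 AND battery < 58]
sensor=Y: ✗
sensor=J: ✗
sensor=F: ✗
sensor=H: ✗
sensor=U: ✗
sensor=C: ✗
sensor=L: ✗
sensor=N: ✓ → 52
sensor=R: ✗
sensor=K: ✗
sensor=M: ✓ → 23
sensor=B: ✓ → 56
temp_sum = 52 + 23 + 56 = 131

lobby_sum=212, temp_sum=131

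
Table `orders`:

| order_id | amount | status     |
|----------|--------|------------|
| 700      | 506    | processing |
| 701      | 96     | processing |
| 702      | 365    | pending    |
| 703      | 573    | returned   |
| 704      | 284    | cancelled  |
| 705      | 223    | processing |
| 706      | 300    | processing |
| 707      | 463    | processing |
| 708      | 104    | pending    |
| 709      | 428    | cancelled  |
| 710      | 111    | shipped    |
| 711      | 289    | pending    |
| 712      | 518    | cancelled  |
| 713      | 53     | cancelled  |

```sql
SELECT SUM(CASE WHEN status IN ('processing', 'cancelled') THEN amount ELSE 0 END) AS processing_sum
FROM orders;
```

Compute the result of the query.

order_id=700: ✓ → 506
order_id=701: ✓ → 96
order_id=702: ✗
order_id=703: ✗
order_id=704: ✓ → 284
order_id=705: ✓ → 223
order_id=706: ✓ → 300
order_id=707: ✓ → 463
order_id=708: ✗
order_id=709: ✓ → 428
order_id=710: ✗
order_id=711: ✗
order_id=712: ✓ → 518
order_id=713: ✓ → 53
processing_sum = 506 + 96 + 284 + 223 + 300 + 463 + 428 + 518 + 53 = 2871

2871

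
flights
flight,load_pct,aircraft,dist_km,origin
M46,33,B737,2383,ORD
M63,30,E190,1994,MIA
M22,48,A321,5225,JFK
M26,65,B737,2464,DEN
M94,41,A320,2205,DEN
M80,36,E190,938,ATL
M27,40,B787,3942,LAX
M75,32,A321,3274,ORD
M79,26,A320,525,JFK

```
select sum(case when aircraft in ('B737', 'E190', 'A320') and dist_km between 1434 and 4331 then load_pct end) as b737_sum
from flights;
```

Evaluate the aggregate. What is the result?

169

flight=M46: ✓ → 33
flight=M63: ✓ → 30
flight=M22: ✗
flight=M26: ✓ → 65
flight=M94: ✓ → 41
flight=M80: ✗
flight=M27: ✗
flight=M75: ✗
flight=M79: ✗
b737_sum = 33 + 30 + 65 + 41 = 169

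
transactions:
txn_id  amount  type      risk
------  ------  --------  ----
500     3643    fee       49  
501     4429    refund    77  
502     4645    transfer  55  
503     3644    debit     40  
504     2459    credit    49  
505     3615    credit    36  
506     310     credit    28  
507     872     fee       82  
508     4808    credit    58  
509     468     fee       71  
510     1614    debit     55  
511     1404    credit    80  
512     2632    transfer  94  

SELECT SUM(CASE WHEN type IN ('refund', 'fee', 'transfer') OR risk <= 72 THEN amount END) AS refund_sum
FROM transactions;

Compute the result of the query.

33139

txn_id=500: ✓ → 3643
txn_id=501: ✓ → 4429
txn_id=502: ✓ → 4645
txn_id=503: ✓ → 3644
txn_id=504: ✓ → 2459
txn_id=505: ✓ → 3615
txn_id=506: ✓ → 310
txn_id=507: ✓ → 872
txn_id=508: ✓ → 4808
txn_id=509: ✓ → 468
txn_id=510: ✓ → 1614
txn_id=511: ✗
txn_id=512: ✓ → 2632
refund_sum = 3643 + 4429 + 4645 + 3644 + 2459 + 3615 + 310 + 872 + 4808 + 468 + 1614 + 2632 = 33139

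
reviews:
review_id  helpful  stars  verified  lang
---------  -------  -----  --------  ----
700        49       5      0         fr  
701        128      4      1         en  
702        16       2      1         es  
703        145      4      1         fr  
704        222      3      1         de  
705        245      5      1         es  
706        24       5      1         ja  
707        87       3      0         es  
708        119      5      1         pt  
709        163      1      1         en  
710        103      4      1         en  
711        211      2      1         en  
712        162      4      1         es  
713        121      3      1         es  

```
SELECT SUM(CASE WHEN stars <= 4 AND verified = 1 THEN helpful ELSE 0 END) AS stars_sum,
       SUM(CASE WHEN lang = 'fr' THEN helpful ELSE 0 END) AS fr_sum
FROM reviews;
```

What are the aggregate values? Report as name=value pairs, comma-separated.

stars_sum=1271, fr_sum=194

[stars_sum: stars <= 4 AND verified = 1]
review_id=700: ✗
review_id=701: ✓ → 128
review_id=702: ✓ → 16
review_id=703: ✓ → 145
review_id=704: ✓ → 222
review_id=705: ✗
review_id=706: ✗
review_id=707: ✗
review_id=708: ✗
review_id=709: ✓ → 163
review_id=710: ✓ → 103
review_id=711: ✓ → 211
review_id=712: ✓ → 162
review_id=713: ✓ → 121
stars_sum = 128 + 16 + 145 + 222 + 163 + 103 + 211 + 162 + 121 = 1271
—
[fr_sum: lang = 'fr']
review_id=700: ✓ → 49
review_id=701: ✗
review_id=702: ✗
review_id=703: ✓ → 145
review_id=704: ✗
review_id=705: ✗
review_id=706: ✗
review_id=707: ✗
review_id=708: ✗
review_id=709: ✗
review_id=710: ✗
review_id=711: ✗
review_id=712: ✗
review_id=713: ✗
fr_sum = 49 + 145 = 194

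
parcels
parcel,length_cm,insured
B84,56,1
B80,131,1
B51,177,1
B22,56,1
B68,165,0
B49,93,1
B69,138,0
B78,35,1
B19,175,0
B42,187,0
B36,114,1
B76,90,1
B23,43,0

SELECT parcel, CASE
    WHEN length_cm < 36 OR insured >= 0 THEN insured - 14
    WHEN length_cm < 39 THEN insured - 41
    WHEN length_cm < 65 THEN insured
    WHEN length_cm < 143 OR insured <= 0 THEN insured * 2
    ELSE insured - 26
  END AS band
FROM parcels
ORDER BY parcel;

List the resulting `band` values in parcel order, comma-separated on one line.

-14, -13, -14, -13, -14, -13, -13, -14, -14, -13, -13, -13, -13

parcel=B19: length_cm < 36 OR insured >= 0 → -14
parcel=B22: length_cm < 36 OR insured >= 0 → -13
parcel=B23: length_cm < 36 OR insured >= 0 → -14
parcel=B36: length_cm < 36 OR insured >= 0 → -13
parcel=B42: length_cm < 36 OR insured >= 0 → -14
parcel=B49: length_cm < 36 OR insured >= 0 → -13
parcel=B51: length_cm < 36 OR insured >= 0 → -13
parcel=B68: length_cm < 36 OR insured >= 0 → -14
parcel=B69: length_cm < 36 OR insured >= 0 → -14
parcel=B76: length_cm < 36 OR insured >= 0 → -13
parcel=B78: length_cm < 36 OR insured >= 0 → -13
parcel=B80: length_cm < 36 OR insured >= 0 → -13
parcel=B84: length_cm < 36 OR insured >= 0 → -13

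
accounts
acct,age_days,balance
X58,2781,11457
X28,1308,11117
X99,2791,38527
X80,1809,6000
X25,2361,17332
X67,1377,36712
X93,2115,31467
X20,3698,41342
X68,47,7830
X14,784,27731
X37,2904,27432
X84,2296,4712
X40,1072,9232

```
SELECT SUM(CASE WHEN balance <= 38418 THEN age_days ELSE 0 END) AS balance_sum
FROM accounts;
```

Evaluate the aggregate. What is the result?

18854

acct=X58: ✓ → 2781
acct=X28: ✓ → 1308
acct=X99: ✗
acct=X80: ✓ → 1809
acct=X25: ✓ → 2361
acct=X67: ✓ → 1377
acct=X93: ✓ → 2115
acct=X20: ✗
acct=X68: ✓ → 47
acct=X14: ✓ → 784
acct=X37: ✓ → 2904
acct=X84: ✓ → 2296
acct=X40: ✓ → 1072
balance_sum = 2781 + 1308 + 1809 + 2361 + 1377 + 2115 + 47 + 784 + 2904 + 2296 + 1072 = 18854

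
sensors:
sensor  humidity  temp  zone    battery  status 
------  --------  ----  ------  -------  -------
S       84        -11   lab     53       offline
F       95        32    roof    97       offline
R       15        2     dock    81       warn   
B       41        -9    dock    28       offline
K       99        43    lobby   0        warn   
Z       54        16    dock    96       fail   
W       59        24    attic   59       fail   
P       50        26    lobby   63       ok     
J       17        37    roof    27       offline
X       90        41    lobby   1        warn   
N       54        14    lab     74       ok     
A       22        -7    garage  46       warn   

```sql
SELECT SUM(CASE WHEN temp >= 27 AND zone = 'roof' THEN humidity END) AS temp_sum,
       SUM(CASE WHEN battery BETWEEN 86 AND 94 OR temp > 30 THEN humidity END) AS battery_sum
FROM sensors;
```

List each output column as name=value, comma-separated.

[temp_sum: temp >= 27 AND zone = 'roof']
sensor=S: ✗
sensor=F: ✓ → 95
sensor=R: ✗
sensor=B: ✗
sensor=K: ✗
sensor=Z: ✗
sensor=W: ✗
sensor=P: ✗
sensor=J: ✓ → 17
sensor=X: ✗
sensor=N: ✗
sensor=A: ✗
temp_sum = 95 + 17 = 112
—
[battery_sum: battery BETWEEN 86 AND 94 OR temp > 30]
sensor=S: ✗
sensor=F: ✓ → 95
sensor=R: ✗
sensor=B: ✗
sensor=K: ✓ → 99
sensor=Z: ✗
sensor=W: ✗
sensor=P: ✗
sensor=J: ✓ → 17
sensor=X: ✓ → 90
sensor=N: ✗
sensor=A: ✗
battery_sum = 95 + 99 + 17 + 90 = 301

temp_sum=112, battery_sum=301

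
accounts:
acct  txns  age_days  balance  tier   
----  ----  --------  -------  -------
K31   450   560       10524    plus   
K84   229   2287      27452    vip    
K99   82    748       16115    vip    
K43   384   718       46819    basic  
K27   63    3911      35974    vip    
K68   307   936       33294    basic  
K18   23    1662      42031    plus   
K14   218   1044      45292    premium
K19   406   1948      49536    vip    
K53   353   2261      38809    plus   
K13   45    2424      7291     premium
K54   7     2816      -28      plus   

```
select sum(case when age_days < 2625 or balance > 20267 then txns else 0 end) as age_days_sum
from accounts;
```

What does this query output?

2560

acct=K31: ✓ → 450
acct=K84: ✓ → 229
acct=K99: ✓ → 82
acct=K43: ✓ → 384
acct=K27: ✓ → 63
acct=K68: ✓ → 307
acct=K18: ✓ → 23
acct=K14: ✓ → 218
acct=K19: ✓ → 406
acct=K53: ✓ → 353
acct=K13: ✓ → 45
acct=K54: ✗
age_days_sum = 450 + 229 + 82 + 384 + 63 + 307 + 23 + 218 + 406 + 353 + 45 = 2560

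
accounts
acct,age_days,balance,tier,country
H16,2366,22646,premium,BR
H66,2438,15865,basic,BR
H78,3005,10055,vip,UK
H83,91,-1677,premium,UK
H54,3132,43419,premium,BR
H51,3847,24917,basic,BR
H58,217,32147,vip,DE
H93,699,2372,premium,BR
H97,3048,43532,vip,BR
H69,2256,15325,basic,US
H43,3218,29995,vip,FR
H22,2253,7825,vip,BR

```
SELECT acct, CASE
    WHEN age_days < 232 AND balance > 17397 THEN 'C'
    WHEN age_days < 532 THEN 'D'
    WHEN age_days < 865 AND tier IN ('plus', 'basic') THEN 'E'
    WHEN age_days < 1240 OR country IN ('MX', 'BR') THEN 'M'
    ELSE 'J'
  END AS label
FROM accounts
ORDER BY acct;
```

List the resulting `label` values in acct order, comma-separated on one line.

acct=H16: age_days < 1240 OR country IN ('MX', 'BR') → M
acct=H22: age_days < 1240 OR country IN ('MX', 'BR') → M
acct=H43: ELSE → J
acct=H51: age_days < 1240 OR country IN ('MX', 'BR') → M
acct=H54: age_days < 1240 OR country IN ('MX', 'BR') → M
acct=H58: age_days < 232 AND balance > 17397 → C
acct=H66: age_days < 1240 OR country IN ('MX', 'BR') → M
acct=H69: ELSE → J
acct=H78: ELSE → J
acct=H83: age_days < 532 → D
acct=H93: age_days < 1240 OR country IN ('MX', 'BR') → M
acct=H97: age_days < 1240 OR country IN ('MX', 'BR') → M

M, M, J, M, M, C, M, J, J, D, M, M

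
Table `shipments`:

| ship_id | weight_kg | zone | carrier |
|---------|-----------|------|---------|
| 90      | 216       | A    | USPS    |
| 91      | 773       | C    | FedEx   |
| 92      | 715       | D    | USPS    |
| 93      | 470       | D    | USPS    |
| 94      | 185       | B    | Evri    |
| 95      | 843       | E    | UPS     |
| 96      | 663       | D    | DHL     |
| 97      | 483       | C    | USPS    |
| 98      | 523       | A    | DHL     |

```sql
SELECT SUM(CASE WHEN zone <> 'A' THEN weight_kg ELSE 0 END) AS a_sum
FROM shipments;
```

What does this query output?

ship_id=90: ✗
ship_id=91: ✓ → 773
ship_id=92: ✓ → 715
ship_id=93: ✓ → 470
ship_id=94: ✓ → 185
ship_id=95: ✓ → 843
ship_id=96: ✓ → 663
ship_id=97: ✓ → 483
ship_id=98: ✗
a_sum = 773 + 715 + 470 + 185 + 843 + 663 + 483 = 4132

4132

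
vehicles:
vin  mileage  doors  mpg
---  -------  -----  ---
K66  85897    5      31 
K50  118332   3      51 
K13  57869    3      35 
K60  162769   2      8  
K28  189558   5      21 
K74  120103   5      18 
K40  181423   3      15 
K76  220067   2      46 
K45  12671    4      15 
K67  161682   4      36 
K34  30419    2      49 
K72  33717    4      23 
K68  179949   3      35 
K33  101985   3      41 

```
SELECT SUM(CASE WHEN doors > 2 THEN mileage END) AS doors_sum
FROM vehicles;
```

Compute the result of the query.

1243186

vin=K66: ✓ → 85897
vin=K50: ✓ → 118332
vin=K13: ✓ → 57869
vin=K60: ✗
vin=K28: ✓ → 189558
vin=K74: ✓ → 120103
vin=K40: ✓ → 181423
vin=K76: ✗
vin=K45: ✓ → 12671
vin=K67: ✓ → 161682
vin=K34: ✗
vin=K72: ✓ → 33717
vin=K68: ✓ → 179949
vin=K33: ✓ → 101985
doors_sum = 85897 + 118332 + 57869 + 189558 + 120103 + 181423 + 12671 + 161682 + 33717 + 179949 + 101985 = 1243186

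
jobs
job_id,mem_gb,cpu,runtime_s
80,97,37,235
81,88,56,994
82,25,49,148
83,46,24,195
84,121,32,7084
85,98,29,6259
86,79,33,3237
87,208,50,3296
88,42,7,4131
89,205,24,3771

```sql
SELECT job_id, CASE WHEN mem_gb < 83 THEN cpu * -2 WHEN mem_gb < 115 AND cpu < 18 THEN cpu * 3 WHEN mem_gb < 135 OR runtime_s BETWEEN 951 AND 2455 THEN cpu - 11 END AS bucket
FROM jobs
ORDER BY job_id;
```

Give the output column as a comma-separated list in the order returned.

job_id=80: mem_gb < 135 OR runtime_s BETWEEN 951 AND 2455 → 26
job_id=81: mem_gb < 135 OR runtime_s BETWEEN 951 AND 2455 → 45
job_id=82: mem_gb < 83 → -98
job_id=83: mem_gb < 83 → -48
job_id=84: mem_gb < 135 OR runtime_s BETWEEN 951 AND 2455 → 21
job_id=85: mem_gb < 135 OR runtime_s BETWEEN 951 AND 2455 → 18
job_id=86: mem_gb < 83 → -66
job_id=87: (no match → NULL) → NULL
job_id=88: mem_gb < 83 → -14
job_id=89: (no match → NULL) → NULL

26, 45, -98, -48, 21, 18, -66, NULL, -14, NULL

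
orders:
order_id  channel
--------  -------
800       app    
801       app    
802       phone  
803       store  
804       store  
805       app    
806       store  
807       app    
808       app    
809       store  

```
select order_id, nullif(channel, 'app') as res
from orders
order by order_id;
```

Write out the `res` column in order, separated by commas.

order_id=800: channel=app vs app: equal → NULL
order_id=801: channel=app vs app: equal → NULL
order_id=802: channel=phone vs app: differ → phone
order_id=803: channel=store vs app: differ → store
order_id=804: channel=store vs app: differ → store
order_id=805: channel=app vs app: equal → NULL
order_id=806: channel=store vs app: differ → store
order_id=807: channel=app vs app: equal → NULL
order_id=808: channel=app vs app: equal → NULL
order_id=809: channel=store vs app: differ → store

NULL, NULL, phone, store, store, NULL, store, NULL, NULL, store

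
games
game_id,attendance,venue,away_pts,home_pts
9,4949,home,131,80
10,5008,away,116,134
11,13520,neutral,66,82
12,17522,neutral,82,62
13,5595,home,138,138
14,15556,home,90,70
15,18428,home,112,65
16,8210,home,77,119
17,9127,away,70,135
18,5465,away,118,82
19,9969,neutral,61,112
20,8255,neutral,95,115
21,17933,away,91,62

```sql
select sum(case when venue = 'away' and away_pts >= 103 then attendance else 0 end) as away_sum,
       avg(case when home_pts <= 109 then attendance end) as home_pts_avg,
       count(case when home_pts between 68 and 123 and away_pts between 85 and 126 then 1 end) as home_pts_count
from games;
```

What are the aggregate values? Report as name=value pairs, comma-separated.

[away_sum: venue = 'away' and away_pts >= 103]
game_id=9: ✗
game_id=10: ✓ → 5008
game_id=11: ✗
game_id=12: ✗
game_id=13: ✗
game_id=14: ✗
game_id=15: ✗
game_id=16: ✗
game_id=17: ✗
game_id=18: ✓ → 5465
game_id=19: ✗
game_id=20: ✗
game_id=21: ✗
away_sum = 5008 + 5465 = 10473
—
[home_pts_avg: home_pts <= 109]
game_id=9: ✓ → 4949
game_id=10: ✗
game_id=11: ✓ → 13520
game_id=12: ✓ → 17522
game_id=13: ✗
game_id=14: ✓ → 15556
game_id=15: ✓ → 18428
game_id=16: ✗
game_id=17: ✗
game_id=18: ✓ → 5465
game_id=19: ✗
game_id=20: ✗
game_id=21: ✓ → 17933
home_pts_avg = (4949 + 13520 + 17522 + 15556 + 18428 + 5465 + 17933) / 7 = 13339
—
[home_pts_count: home_pts between 68 and 123 and away_pts between 85 and 126]
game_id=9: ✗
game_id=10: ✗
game_id=11: ✗
game_id=12: ✗
game_id=13: ✗
game_id=14: ✓ → 1
game_id=15: ✗
game_id=16: ✗
game_id=17: ✗
game_id=18: ✓ → 1
game_id=19: ✗
game_id=20: ✓ → 1
game_id=21: ✗
home_pts_count = COUNT(1, 1, 1) = 3

away_sum=10473, home_pts_avg=13339, home_pts_count=3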